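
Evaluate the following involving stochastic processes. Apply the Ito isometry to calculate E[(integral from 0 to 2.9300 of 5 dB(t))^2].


By Ito isometry: E[(int f dB)^2] = int f^2 dt
= 5^2 * 2.9300
= 25 * 2.9300 = 73.2500

73.2500


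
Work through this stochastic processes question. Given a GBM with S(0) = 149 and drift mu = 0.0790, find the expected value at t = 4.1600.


E[S(t)] = S(0) * exp(mu * t)
= 149 * exp(0.0790 * 4.1600)
= 149 * 1.3891
= 206.9726

206.9726


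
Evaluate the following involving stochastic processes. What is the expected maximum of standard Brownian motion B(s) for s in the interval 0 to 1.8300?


E(max B(s)) = sqrt(2t/pi)
= sqrt(2*1.8300/pi)
= sqrt(1.1650)
= 1.0794

1.0794


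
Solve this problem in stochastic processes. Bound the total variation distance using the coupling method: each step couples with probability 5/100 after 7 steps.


TV distance bound <= (1-delta)^n
= (1 - 0.0500)^7
= 0.9500^7
= 0.6983

0.6983


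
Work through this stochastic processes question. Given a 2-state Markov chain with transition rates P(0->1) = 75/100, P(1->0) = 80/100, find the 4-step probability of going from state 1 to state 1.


Computing P^4 by matrix multiplication.
P = [[0.2500, 0.7500], [0.8000, 0.2000]]
After raising P to the power 4:
P^4(1,1) = 0.5311

0.5311


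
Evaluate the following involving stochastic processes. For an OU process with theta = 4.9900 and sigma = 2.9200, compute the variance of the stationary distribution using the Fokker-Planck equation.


Stationary variance = sigma^2 / (2*theta)
= 2.9200^2 / (2*4.9900)
= 8.5264 / 9.9800
= 0.8543

0.8543


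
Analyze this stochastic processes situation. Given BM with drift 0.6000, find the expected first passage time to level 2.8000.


Expected first passage time = a/mu
= 2.8000/0.6000
= 4.6667

4.6667


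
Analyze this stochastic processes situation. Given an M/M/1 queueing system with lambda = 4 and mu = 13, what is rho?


rho = lambda/mu
= 4/13
= 0.3077

0.3077


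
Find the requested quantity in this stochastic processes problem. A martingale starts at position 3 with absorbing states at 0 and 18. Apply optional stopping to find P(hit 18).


By optional stopping theorem: E(M at tau) = M(0) = 3
P(hit 18)*18 + P(hit 0)*0 = 3
P(hit 18) = (3 - 0)/(18 - 0) = 1/6 = 0.1667

0.1667


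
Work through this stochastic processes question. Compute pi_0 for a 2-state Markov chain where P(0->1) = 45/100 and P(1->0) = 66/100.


Stationary distribution: pi_0 = p10/(p01+p10), pi_1 = p01/(p01+p10)
p01 = 0.4500, p10 = 0.6600
pi_0 = 0.5946

0.5946


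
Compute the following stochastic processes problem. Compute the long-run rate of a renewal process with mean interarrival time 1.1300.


Long-run renewal rate = 1/E(X)
= 1/1.1300
= 0.8850

0.8850


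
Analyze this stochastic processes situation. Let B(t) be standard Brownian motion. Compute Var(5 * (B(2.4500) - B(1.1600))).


Var(alpha*(B(t)-B(s))) = alpha^2 * (t-s)
= 5^2 * (2.4500 - 1.1600)
= 25 * 1.2900
= 32.2500

32.2500


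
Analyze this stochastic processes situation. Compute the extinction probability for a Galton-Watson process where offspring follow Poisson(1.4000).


Since mu = 1.4000 > 1, extinction prob q < 1.
Solve s = exp(mu*(s-1)) iteratively.
q = 0.4890

0.4890


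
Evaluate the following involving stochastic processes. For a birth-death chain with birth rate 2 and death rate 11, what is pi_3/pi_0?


For birth-death process, pi_n/pi_0 = (lambda/mu)^n
= (2/11)^3
= 0.0060

0.0060


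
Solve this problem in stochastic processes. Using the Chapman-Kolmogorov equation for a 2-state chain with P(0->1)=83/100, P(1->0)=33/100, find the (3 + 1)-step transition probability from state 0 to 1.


P^4 = P^3 * P^1
Computing via matrix multiplication of the transition matrix.
Entry (0,1) of P^4 = 0.7150

0.7150


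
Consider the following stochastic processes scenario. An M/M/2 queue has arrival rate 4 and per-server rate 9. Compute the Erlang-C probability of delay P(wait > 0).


a = lambda/mu = 0.4444
rho = a/c = 0.2222
Erlang-C formula applied:
C(c,a) = 0.0808

0.0808


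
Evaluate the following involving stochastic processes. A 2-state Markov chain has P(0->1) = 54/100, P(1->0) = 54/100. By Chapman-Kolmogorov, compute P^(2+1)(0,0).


P^3 = P^2 * P^1
Computing via matrix multiplication of the transition matrix.
Entry (0,0) of P^3 = 0.4997

0.4997


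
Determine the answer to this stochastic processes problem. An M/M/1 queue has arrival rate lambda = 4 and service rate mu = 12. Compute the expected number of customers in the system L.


rho = 4/12 = 0.3333
L = rho/(1-rho)
= 0.3333/0.6667
= 0.5000

0.5000


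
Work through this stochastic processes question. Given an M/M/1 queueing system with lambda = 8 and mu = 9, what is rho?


rho = lambda/mu
= 8/9
= 0.8889

0.8889


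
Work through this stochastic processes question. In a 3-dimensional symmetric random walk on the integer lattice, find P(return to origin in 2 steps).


P(return in 2 steps) = P(reverse first step) = 1/(2d)
= 1/6
= 0.1667

0.1667


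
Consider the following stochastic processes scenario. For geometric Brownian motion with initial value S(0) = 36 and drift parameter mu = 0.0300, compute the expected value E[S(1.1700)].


E[S(t)] = S(0) * exp(mu * t)
= 36 * exp(0.0300 * 1.1700)
= 36 * 1.0357
= 37.2860

37.2860


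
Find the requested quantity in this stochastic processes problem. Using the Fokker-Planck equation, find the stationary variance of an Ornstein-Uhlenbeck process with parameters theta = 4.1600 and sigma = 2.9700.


Stationary variance = sigma^2 / (2*theta)
= 2.9700^2 / (2*4.1600)
= 8.8209 / 8.3200
= 1.0602

1.0602


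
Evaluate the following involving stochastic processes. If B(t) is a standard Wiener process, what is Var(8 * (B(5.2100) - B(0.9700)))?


Var(alpha*(B(t)-B(s))) = alpha^2 * (t-s)
= 8^2 * (5.2100 - 0.9700)
= 64 * 4.2400
= 271.3600

271.3600


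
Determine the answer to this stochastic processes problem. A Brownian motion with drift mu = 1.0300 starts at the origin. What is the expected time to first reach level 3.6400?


Expected first passage time = a/mu
= 3.6400/1.0300
= 3.5340

3.5340


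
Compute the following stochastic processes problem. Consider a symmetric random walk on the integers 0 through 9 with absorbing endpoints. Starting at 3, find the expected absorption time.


For symmetric RW on 0,...,N with absorbing barriers, E(i) = i*(N-i)
E(3) = 3 * 6 = 18

18


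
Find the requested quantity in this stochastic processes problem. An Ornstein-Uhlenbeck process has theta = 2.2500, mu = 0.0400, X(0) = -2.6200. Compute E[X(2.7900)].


E[X(t)] = mu + (X(0) - mu)*exp(-theta*t)
= 0.0400 + (-2.6200 - 0.0400)*exp(-2.2500*2.7900)
= 0.0400 + -2.6600 * 0.0019
= 0.0350

0.0350


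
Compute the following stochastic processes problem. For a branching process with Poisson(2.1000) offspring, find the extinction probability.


Since mu = 2.1000 > 1, extinction prob q < 1.
Solve s = exp(mu*(s-1)) iteratively.
q = 0.1779

0.1779


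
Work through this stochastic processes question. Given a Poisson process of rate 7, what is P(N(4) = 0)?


P(N(t)=k) = (lambda*t)^k * exp(-lambda*t) / k!
lambda*t = 28
= 28^0 * exp(-28) / 0!
= 1 * 6.9144e-13 / 1
= 6.9144e-13

6.9144e-13


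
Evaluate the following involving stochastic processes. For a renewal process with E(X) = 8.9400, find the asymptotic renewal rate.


Long-run renewal rate = 1/E(X)
= 1/8.9400
= 0.1119

0.1119


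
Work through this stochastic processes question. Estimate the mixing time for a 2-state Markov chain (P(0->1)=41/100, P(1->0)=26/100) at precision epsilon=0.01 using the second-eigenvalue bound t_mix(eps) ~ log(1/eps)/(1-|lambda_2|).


lambda_2 = |1 - p01 - p10| = |1 - 0.4100 - 0.2600| = 0.3300
t_mix ~ log(1/eps)/(1 - |lambda_2|)
= log(100)/(1 - 0.3300) = 4.6052/0.6700
= 6.8734

6.8734


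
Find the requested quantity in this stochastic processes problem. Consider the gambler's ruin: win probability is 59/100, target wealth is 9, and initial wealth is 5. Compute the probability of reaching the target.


Gambler's ruin formula:
r = q/p = 0.4100/0.5900 = 0.6949
P(win) = (1 - r^i)/(1 - r^N)
= (1 - 0.6949^5)/(1 - 0.6949^9)
= 0.8709

0.8709


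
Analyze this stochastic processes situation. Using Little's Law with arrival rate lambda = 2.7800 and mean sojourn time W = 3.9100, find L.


Little's Law: L = lambda * W
= 2.7800 * 3.9100
= 10.8698

10.8698


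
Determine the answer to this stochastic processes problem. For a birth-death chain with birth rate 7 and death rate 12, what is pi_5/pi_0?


For birth-death process, pi_n/pi_0 = (lambda/mu)^n
= (7/12)^5
= 0.0675

0.0675


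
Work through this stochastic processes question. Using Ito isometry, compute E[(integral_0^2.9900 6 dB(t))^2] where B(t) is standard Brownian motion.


By Ito isometry: E[(int f dB)^2] = int f^2 dt
= 6^2 * 2.9900
= 36 * 2.9900 = 107.6400

107.6400


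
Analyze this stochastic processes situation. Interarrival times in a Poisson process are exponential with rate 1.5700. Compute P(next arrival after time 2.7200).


P(X > t) = exp(-lambda * t)
= exp(-1.5700 * 2.7200)
= exp(-4.2704) = 0.0140

0.0140


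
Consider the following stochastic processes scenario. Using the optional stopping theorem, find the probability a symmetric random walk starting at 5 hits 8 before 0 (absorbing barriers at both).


By optional stopping theorem: E(M at tau) = M(0) = 5
P(hit 8)*8 + P(hit 0)*0 = 5
P(hit 8) = (5 - 0)/(8 - 0) = 5/8 = 0.6250

0.6250


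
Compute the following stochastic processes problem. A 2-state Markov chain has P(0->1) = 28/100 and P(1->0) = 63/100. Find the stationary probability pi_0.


Stationary distribution: pi_0 = p10/(p01+p10), pi_1 = p01/(p01+p10)
p01 = 0.2800, p10 = 0.6300
pi_0 = 0.6923

0.6923


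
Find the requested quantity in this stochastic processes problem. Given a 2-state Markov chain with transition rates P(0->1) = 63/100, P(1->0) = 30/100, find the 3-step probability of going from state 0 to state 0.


Computing P^3 by matrix multiplication.
P = [[0.3700, 0.6300], [0.3000, 0.7000]]
After raising P to the power 3:
P^3(0,0) = 0.3228

0.3228


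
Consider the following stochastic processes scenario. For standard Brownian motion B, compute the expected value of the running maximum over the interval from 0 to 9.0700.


E(max B(s)) = sqrt(2t/pi)
= sqrt(2*9.0700/pi)
= sqrt(5.7741)
= 2.4029

2.4029


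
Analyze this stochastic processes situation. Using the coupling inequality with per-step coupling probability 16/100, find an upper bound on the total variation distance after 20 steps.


TV distance bound <= (1-delta)^n
= (1 - 0.1600)^20
= 0.8400^20
= 0.0306

0.0306


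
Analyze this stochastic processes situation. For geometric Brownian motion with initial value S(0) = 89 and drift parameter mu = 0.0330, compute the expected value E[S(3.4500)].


E[S(t)] = S(0) * exp(mu * t)
= 89 * exp(0.0330 * 3.4500)
= 89 * 1.1206
= 99.7320

99.7320


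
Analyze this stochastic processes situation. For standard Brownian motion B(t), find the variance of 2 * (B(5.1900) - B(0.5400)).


Var(alpha*(B(t)-B(s))) = alpha^2 * (t-s)
= 2^2 * (5.1900 - 0.5400)
= 4 * 4.6500
= 18.6000

18.6000


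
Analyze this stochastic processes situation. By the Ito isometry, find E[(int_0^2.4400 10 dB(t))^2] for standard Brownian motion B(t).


By Ito isometry: E[(int f dB)^2] = int f^2 dt
= 10^2 * 2.4400
= 100 * 2.4400 = 244.0000

244.0000


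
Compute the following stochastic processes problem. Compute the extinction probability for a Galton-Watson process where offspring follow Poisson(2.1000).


Since mu = 2.1000 > 1, extinction prob q < 1.
Solve s = exp(mu*(s-1)) iteratively.
q = 0.1779

0.1779


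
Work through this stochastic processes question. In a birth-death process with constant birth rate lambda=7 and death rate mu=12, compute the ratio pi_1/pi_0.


For birth-death process, pi_n/pi_0 = (lambda/mu)^n
= (7/12)^1
= 0.5833

0.5833


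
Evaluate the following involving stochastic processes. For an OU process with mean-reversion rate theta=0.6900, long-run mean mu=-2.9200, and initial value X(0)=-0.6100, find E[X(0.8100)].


E[X(t)] = mu + (X(0) - mu)*exp(-theta*t)
= -2.9200 + (-0.6100 - -2.9200)*exp(-0.6900*0.8100)
= -2.9200 + 2.3100 * 0.5718
= -1.5991

-1.5991


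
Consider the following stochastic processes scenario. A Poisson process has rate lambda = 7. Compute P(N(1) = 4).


P(N(t)=k) = (lambda*t)^k * exp(-lambda*t) / k!
lambda*t = 7
= 7^4 * exp(-7) / 4!
= 2401 * 9.1188e-04 / 24
= 0.0912

0.0912


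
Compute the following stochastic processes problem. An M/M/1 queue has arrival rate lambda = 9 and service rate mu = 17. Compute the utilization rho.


rho = lambda/mu
= 9/17
= 0.5294

0.5294


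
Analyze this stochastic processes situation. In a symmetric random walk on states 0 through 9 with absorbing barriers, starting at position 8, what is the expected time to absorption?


For symmetric RW on 0,...,N with absorbing barriers, E(i) = i*(N-i)
E(8) = 8 * 1 = 8

8


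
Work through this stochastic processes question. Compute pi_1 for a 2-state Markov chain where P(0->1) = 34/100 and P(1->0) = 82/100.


Stationary distribution: pi_0 = p10/(p01+p10), pi_1 = p01/(p01+p10)
p01 = 0.3400, p10 = 0.8200
pi_1 = 0.2931

0.2931


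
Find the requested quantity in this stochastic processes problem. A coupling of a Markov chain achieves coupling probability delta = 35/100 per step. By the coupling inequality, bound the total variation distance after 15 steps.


TV distance bound <= (1-delta)^n
= (1 - 0.3500)^15
= 0.6500^15
= 0.0016

0.0016


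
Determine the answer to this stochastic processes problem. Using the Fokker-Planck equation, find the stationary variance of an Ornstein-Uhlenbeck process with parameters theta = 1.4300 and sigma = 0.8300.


Stationary variance = sigma^2 / (2*theta)
= 0.8300^2 / (2*1.4300)
= 0.6889 / 2.8600
= 0.2409

0.2409


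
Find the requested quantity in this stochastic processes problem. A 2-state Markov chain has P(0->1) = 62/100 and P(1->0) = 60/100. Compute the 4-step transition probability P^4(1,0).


Computing P^4 by matrix multiplication.
P = [[0.3800, 0.6200], [0.6000, 0.4000]]
After raising P to the power 4:
P^4(1,0) = 0.4907

0.4907


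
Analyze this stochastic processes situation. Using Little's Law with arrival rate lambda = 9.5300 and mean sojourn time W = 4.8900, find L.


Little's Law: L = lambda * W
= 9.5300 * 4.8900
= 46.6017

46.6017


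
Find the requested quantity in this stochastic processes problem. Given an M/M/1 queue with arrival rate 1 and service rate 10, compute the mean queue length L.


rho = 1/10 = 0.1000
L = rho/(1-rho)
= 0.1000/0.9000
= 0.1111

0.1111


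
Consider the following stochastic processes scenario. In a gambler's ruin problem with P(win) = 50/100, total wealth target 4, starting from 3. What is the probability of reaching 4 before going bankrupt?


p = 1/2: P(win) = i/N = 3/4
= 0.7500

0.7500


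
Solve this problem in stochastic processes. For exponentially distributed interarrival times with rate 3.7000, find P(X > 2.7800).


P(X > t) = exp(-lambda * t)
= exp(-3.7000 * 2.7800)
= exp(-10.2860) = 3.4107e-05

3.4107e-05


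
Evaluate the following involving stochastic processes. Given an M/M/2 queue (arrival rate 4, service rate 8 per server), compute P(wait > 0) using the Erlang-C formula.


a = lambda/mu = 0.5000
rho = a/c = 0.2500
Erlang-C formula applied:
C(c,a) = 0.1000

0.1000


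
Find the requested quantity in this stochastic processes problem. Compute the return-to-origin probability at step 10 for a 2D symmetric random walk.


P = C(10,5)^2 / 4^10
= 252^2 / 1048576
= 63504 / 1048576
= 0.0606

0.0606


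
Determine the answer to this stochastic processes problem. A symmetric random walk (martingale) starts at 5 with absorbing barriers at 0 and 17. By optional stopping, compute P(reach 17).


By optional stopping theorem: E(M at tau) = M(0) = 5
P(hit 17)*17 + P(hit 0)*0 = 5
P(hit 17) = (5 - 0)/(17 - 0) = 5/17 = 0.2941

0.2941


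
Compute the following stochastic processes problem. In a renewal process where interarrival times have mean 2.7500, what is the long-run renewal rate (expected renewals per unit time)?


Long-run renewal rate = 1/E(X)
= 1/2.7500
= 0.3636

0.3636


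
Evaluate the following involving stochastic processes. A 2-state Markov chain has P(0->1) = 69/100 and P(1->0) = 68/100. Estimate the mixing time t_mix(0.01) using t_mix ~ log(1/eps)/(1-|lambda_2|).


lambda_2 = |1 - p01 - p10| = |1 - 0.6900 - 0.6800| = 0.3700
t_mix ~ log(1/eps)/(1 - |lambda_2|)
= log(100)/(1 - 0.3700) = 4.6052/0.6300
= 7.3098

7.3098


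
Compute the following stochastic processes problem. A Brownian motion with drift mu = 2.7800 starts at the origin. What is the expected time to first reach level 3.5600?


Expected first passage time = a/mu
= 3.5600/2.7800
= 1.2806

1.2806


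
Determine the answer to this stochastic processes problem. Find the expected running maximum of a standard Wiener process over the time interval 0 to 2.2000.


E(max B(s)) = sqrt(2t/pi)
= sqrt(2*2.2000/pi)
= sqrt(1.4006)
= 1.1835

1.1835


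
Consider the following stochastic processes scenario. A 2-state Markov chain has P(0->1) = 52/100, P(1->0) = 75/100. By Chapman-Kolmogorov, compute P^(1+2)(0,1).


P^3 = P^1 * P^2
Computing via matrix multiplication of the transition matrix.
Entry (0,1) of P^3 = 0.4175

0.4175


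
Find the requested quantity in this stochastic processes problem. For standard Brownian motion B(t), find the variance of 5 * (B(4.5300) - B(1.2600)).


Var(alpha*(B(t)-B(s))) = alpha^2 * (t-s)
= 5^2 * (4.5300 - 1.2600)
= 25 * 3.2700
= 81.7500

81.7500


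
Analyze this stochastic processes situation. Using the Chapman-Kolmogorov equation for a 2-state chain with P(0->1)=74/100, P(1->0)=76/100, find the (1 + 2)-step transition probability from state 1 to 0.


P^3 = P^1 * P^2
Computing via matrix multiplication of the transition matrix.
Entry (1,0) of P^3 = 0.5700

0.5700


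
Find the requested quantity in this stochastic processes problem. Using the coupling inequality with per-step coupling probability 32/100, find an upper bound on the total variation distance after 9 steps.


TV distance bound <= (1-delta)^n
= (1 - 0.3200)^9
= 0.6800^9
= 0.0311

0.0311


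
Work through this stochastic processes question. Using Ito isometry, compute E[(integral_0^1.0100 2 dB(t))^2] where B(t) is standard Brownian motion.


By Ito isometry: E[(int f dB)^2] = int f^2 dt
= 2^2 * 1.0100
= 4 * 1.0100 = 4.0400

4.0400


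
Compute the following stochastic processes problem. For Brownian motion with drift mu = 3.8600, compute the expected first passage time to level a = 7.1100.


Expected first passage time = a/mu
= 7.1100/3.8600
= 1.8420

1.8420


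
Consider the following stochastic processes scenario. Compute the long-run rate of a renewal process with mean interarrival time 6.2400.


Long-run renewal rate = 1/E(X)
= 1/6.2400
= 0.1603

0.1603


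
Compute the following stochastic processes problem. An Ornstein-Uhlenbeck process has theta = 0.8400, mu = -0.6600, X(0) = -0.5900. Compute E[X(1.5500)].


E[X(t)] = mu + (X(0) - mu)*exp(-theta*t)
= -0.6600 + (-0.5900 - -0.6600)*exp(-0.8400*1.5500)
= -0.6600 + 0.0700 * 0.2720
= -0.6410

-0.6410


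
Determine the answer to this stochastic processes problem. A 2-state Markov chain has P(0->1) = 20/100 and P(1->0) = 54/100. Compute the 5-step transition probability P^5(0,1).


Computing P^5 by matrix multiplication.
P = [[0.8000, 0.2000], [0.5400, 0.4600]]
After raising P to the power 5:
P^5(0,1) = 0.2699

0.2699


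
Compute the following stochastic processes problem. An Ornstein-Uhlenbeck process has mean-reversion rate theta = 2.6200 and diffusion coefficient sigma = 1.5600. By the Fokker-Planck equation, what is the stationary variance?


Stationary variance = sigma^2 / (2*theta)
= 1.5600^2 / (2*2.6200)
= 2.4336 / 5.2400
= 0.4644

0.4644


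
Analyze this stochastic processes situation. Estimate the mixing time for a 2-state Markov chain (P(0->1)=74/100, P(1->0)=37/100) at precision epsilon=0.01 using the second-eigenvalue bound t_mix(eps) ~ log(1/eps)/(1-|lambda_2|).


lambda_2 = |1 - p01 - p10| = |1 - 0.7400 - 0.3700| = 0.1100
t_mix ~ log(1/eps)/(1 - |lambda_2|)
= log(100)/(1 - 0.1100) = 4.6052/0.8900
= 5.1743

5.1743


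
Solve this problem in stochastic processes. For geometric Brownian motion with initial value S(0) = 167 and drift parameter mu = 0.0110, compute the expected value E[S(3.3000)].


E[S(t)] = S(0) * exp(mu * t)
= 167 * exp(0.0110 * 3.3000)
= 167 * 1.0370
= 173.1735

173.1735


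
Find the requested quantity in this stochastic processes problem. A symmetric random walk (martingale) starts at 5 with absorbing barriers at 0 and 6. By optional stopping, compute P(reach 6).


By optional stopping theorem: E(M at tau) = M(0) = 5
P(hit 6)*6 + P(hit 0)*0 = 5
P(hit 6) = (5 - 0)/(6 - 0) = 5/6 = 0.8333

0.8333


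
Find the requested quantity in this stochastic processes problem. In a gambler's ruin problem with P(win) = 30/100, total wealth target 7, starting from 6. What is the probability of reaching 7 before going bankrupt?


Gambler's ruin formula:
r = q/p = 0.7000/0.3000 = 2.3333
P(win) = (1 - r^i)/(1 - r^N)
= (1 - 2.3333^6)/(1 - 2.3333^7)
= 0.4270

0.4270


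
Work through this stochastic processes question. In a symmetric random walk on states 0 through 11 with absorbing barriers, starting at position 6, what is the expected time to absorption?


For symmetric RW on 0,...,N with absorbing barriers, E(i) = i*(N-i)
E(6) = 6 * 5 = 30

30


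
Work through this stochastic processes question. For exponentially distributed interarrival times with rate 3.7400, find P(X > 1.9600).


P(X > t) = exp(-lambda * t)
= exp(-3.7400 * 1.9600)
= exp(-7.3304) = 6.5531e-04

6.5531e-04


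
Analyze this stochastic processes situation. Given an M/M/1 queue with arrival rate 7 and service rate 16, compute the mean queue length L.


rho = 7/16 = 0.4375
L = rho/(1-rho)
= 0.4375/0.5625
= 0.7778

0.7778


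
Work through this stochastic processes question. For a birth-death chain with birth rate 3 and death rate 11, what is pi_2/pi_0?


For birth-death process, pi_n/pi_0 = (lambda/mu)^n
= (3/11)^2
= 0.0744

0.0744


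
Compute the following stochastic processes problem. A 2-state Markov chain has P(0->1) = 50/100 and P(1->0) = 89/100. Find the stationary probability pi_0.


Stationary distribution: pi_0 = p10/(p01+p10), pi_1 = p01/(p01+p10)
p01 = 0.5000, p10 = 0.8900
pi_0 = 0.6403

0.6403


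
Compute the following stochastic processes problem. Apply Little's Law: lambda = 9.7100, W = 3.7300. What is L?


Little's Law: L = lambda * W
= 9.7100 * 3.7300
= 36.2183

36.2183


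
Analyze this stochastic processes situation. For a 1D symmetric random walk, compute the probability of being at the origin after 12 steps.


P(S(12) = 0) = C(12,6) / 4^6
= 924 / 4096
= 0.2256

0.2256


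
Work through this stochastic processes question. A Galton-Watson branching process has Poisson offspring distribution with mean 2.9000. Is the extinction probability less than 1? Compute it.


Since mu = 2.9000 > 1, extinction prob q < 1.
Solve s = exp(mu*(s-1)) iteratively.
q = 0.0668

0.0668


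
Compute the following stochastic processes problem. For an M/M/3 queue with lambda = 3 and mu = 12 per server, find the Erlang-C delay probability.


a = lambda/mu = 0.2500
rho = a/c = 0.0833
Erlang-C formula applied:
C(c,a) = 0.0022

0.0022


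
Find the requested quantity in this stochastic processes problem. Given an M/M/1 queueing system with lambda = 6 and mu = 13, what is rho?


rho = lambda/mu
= 6/13
= 0.4615

0.4615


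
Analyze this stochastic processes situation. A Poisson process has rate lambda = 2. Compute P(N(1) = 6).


P(N(t)=k) = (lambda*t)^k * exp(-lambda*t) / k!
lambda*t = 2
= 2^6 * exp(-2) / 6!
= 64 * 0.1353 / 720
= 0.0120

0.0120


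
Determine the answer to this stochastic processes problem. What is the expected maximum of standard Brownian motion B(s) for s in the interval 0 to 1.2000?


E(max B(s)) = sqrt(2t/pi)
= sqrt(2*1.2000/pi)
= sqrt(0.7639)
= 0.8740

0.8740


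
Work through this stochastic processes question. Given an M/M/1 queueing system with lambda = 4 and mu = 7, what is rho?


rho = lambda/mu
= 4/7
= 0.5714

0.5714


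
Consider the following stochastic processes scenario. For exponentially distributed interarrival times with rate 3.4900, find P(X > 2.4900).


P(X > t) = exp(-lambda * t)
= exp(-3.4900 * 2.4900)
= exp(-8.6901) = 1.6824e-04

1.6824e-04


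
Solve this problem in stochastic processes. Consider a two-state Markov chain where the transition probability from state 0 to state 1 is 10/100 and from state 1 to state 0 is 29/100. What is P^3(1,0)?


Computing P^3 by matrix multiplication.
P = [[0.9000, 0.1000], [0.2900, 0.7100]]
After raising P to the power 3:
P^3(1,0) = 0.5748

0.5748


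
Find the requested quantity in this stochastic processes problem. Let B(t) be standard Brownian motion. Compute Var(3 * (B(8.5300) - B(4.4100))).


Var(alpha*(B(t)-B(s))) = alpha^2 * (t-s)
= 3^2 * (8.5300 - 4.4100)
= 9 * 4.1200
= 37.0800

37.0800


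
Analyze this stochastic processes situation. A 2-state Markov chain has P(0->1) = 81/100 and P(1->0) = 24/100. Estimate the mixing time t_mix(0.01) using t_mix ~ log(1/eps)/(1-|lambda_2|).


lambda_2 = |1 - p01 - p10| = |1 - 0.8100 - 0.2400| = 0.0500
t_mix ~ log(1/eps)/(1 - |lambda_2|)
= log(100)/(1 - 0.0500) = 4.6052/0.9500
= 4.8475

4.8475


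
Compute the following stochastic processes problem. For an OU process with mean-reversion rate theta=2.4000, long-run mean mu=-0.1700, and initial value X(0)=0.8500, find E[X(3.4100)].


E[X(t)] = mu + (X(0) - mu)*exp(-theta*t)
= -0.1700 + (0.8500 - -0.1700)*exp(-2.4000*3.4100)
= -0.1700 + 1.0200 * 2.7908e-04
= -0.1697

-0.1697


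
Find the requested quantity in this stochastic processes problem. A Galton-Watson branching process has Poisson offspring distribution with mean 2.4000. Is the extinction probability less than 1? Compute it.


Since mu = 2.4000 > 1, extinction prob q < 1.
Solve s = exp(mu*(s-1)) iteratively.
q = 0.1214

0.1214


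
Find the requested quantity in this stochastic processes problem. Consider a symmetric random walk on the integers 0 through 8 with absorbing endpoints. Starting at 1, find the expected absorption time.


For symmetric RW on 0,...,N with absorbing barriers, E(i) = i*(N-i)
E(1) = 1 * 7 = 7

7


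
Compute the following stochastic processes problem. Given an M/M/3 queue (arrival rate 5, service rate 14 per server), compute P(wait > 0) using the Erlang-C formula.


a = lambda/mu = 0.3571
rho = a/c = 0.1190
Erlang-C formula applied:
C(c,a) = 0.0060

0.0060


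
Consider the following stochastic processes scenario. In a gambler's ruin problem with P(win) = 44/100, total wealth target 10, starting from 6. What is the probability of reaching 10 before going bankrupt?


Gambler's ruin formula:
r = q/p = 0.5600/0.4400 = 1.2727
P(win) = (1 - r^i)/(1 - r^N)
= (1 - 1.2727^6)/(1 - 1.2727^10)
= 0.3202

0.3202


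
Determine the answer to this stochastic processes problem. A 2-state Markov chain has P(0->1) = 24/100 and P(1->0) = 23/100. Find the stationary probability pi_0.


Stationary distribution: pi_0 = p10/(p01+p10), pi_1 = p01/(p01+p10)
p01 = 0.2400, p10 = 0.2300
pi_0 = 0.4894

0.4894


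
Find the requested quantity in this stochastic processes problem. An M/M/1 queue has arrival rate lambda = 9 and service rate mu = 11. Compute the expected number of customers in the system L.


rho = 9/11 = 0.8182
L = rho/(1-rho)
= 0.8182/0.1818
= 4.5000

4.5000


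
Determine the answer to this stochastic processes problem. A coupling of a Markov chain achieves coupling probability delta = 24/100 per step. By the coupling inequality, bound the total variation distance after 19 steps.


TV distance bound <= (1-delta)^n
= (1 - 0.2400)^19
= 0.7600^19
= 0.0054

0.0054


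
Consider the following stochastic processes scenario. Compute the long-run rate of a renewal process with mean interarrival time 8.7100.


Long-run renewal rate = 1/E(X)
= 1/8.7100
= 0.1148

0.1148


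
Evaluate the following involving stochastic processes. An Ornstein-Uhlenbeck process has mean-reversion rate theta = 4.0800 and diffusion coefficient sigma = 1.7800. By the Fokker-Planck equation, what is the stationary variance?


Stationary variance = sigma^2 / (2*theta)
= 1.7800^2 / (2*4.0800)
= 3.1684 / 8.1600
= 0.3883

0.3883


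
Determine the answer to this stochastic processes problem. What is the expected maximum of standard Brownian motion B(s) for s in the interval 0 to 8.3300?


E(max B(s)) = sqrt(2t/pi)
= sqrt(2*8.3300/pi)
= sqrt(5.3030)
= 2.3028

2.3028


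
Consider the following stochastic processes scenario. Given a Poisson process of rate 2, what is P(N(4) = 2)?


P(N(t)=k) = (lambda*t)^k * exp(-lambda*t) / k!
lambda*t = 8
= 8^2 * exp(-8) / 2!
= 64 * 3.3546e-04 / 2
= 0.0107

0.0107


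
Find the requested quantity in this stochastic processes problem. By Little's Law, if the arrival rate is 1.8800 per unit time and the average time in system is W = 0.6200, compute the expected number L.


Little's Law: L = lambda * W
= 1.8800 * 0.6200
= 1.1656

1.1656


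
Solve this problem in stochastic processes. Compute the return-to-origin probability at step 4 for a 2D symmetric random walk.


P = C(4,2)^2 / 4^4
= 6^2 / 256
= 36 / 256
= 0.1406

0.1406


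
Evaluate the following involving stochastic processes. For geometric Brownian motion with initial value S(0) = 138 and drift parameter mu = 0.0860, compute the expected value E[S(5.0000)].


E[S(t)] = S(0) * exp(mu * t)
= 138 * exp(0.0860 * 5.0000)
= 138 * 1.5373
= 212.1415

212.1415


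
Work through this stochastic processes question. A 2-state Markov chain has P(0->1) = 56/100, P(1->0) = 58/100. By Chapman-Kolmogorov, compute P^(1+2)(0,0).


P^3 = P^1 * P^2
Computing via matrix multiplication of the transition matrix.
Entry (0,0) of P^3 = 0.5074

0.5074


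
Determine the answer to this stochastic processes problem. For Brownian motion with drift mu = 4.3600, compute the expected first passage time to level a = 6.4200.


Expected first passage time = a/mu
= 6.4200/4.3600
= 1.4725

1.4725


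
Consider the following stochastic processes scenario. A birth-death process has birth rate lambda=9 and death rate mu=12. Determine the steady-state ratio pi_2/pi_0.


For birth-death process, pi_n/pi_0 = (lambda/mu)^n
= (9/12)^2
= 0.5625

0.5625


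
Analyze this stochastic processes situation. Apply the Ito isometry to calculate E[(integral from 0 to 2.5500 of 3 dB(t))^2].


By Ito isometry: E[(int f dB)^2] = int f^2 dt
= 3^2 * 2.5500
= 9 * 2.5500 = 22.9500

22.9500


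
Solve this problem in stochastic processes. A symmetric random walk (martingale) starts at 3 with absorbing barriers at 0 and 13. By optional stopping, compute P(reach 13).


By optional stopping theorem: E(M at tau) = M(0) = 3
P(hit 13)*13 + P(hit 0)*0 = 3
P(hit 13) = (3 - 0)/(13 - 0) = 3/13 = 0.2308

0.2308


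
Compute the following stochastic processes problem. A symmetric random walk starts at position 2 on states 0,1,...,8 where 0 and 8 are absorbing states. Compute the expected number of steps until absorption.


For symmetric RW on 0,...,N with absorbing barriers, E(i) = i*(N-i)
E(2) = 2 * 6 = 12

12


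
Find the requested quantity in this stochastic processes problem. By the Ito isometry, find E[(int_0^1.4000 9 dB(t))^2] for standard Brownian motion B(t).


By Ito isometry: E[(int f dB)^2] = int f^2 dt
= 9^2 * 1.4000
= 81 * 1.4000 = 113.4000

113.4000


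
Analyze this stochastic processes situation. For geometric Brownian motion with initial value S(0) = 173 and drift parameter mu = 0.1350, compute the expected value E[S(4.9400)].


E[S(t)] = S(0) * exp(mu * t)
= 173 * exp(0.1350 * 4.9400)
= 173 * 1.9482
= 337.0366

337.0366


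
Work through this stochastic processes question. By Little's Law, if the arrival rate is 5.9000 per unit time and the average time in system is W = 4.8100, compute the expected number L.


Little's Law: L = lambda * W
= 5.9000 * 4.8100
= 28.3790

28.3790


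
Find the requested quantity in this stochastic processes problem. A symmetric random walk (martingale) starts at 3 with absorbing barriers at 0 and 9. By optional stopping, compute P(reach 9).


By optional stopping theorem: E(M at tau) = M(0) = 3
P(hit 9)*9 + P(hit 0)*0 = 3
P(hit 9) = (3 - 0)/(9 - 0) = 1/3 = 0.3333

0.3333


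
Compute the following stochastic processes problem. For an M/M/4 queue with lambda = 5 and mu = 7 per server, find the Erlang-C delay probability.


a = lambda/mu = 0.7143
rho = a/c = 0.1786
Erlang-C formula applied:
C(c,a) = 0.0065

0.0065


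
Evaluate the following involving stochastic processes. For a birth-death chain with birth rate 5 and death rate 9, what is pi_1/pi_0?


For birth-death process, pi_n/pi_0 = (lambda/mu)^n
= (5/9)^1
= 0.5556

0.5556


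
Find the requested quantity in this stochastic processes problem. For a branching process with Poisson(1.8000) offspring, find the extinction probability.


Since mu = 1.8000 > 1, extinction prob q < 1.
Solve s = exp(mu*(s-1)) iteratively.
q = 0.2676

0.2676


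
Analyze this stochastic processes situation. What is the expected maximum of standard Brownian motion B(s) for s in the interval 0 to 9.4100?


E(max B(s)) = sqrt(2t/pi)
= sqrt(2*9.4100/pi)
= sqrt(5.9906)
= 2.4476

2.4476


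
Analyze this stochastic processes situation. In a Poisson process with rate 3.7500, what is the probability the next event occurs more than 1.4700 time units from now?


P(X > t) = exp(-lambda * t)
= exp(-3.7500 * 1.4700)
= exp(-5.5125) = 0.0040

0.0040


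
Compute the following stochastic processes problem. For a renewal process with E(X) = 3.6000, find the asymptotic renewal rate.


Long-run renewal rate = 1/E(X)
= 1/3.6000
= 0.2778

0.2778


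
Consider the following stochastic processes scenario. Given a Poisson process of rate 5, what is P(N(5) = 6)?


P(N(t)=k) = (lambda*t)^k * exp(-lambda*t) / k!
lambda*t = 25
= 25^6 * exp(-25) / 6!
= 244140625 * 1.3888e-11 / 720
= 4.7092e-06

4.7092e-06


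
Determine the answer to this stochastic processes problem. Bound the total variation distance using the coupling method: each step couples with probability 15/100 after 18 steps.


TV distance bound <= (1-delta)^n
= (1 - 0.1500)^18
= 0.8500^18
= 0.0536

0.0536


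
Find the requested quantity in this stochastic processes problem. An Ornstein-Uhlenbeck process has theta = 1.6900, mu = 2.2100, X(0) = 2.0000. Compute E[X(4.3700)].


E[X(t)] = mu + (X(0) - mu)*exp(-theta*t)
= 2.2100 + (2.0000 - 2.2100)*exp(-1.6900*4.3700)
= 2.2100 + -0.2100 * 6.2030e-04
= 2.2099

2.2099


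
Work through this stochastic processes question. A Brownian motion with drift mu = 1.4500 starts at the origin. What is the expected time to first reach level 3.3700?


Expected first passage time = a/mu
= 3.3700/1.4500
= 2.3241

2.3241


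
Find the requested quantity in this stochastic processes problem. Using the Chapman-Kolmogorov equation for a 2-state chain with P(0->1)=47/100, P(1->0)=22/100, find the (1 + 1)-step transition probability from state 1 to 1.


P^2 = P^1 * P^1
Computing via matrix multiplication of the transition matrix.
Entry (1,1) of P^2 = 0.7118

0.7118


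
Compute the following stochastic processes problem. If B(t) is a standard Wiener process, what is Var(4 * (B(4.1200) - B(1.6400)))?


Var(alpha*(B(t)-B(s))) = alpha^2 * (t-s)
= 4^2 * (4.1200 - 1.6400)
= 16 * 2.4800
= 39.6800

39.6800


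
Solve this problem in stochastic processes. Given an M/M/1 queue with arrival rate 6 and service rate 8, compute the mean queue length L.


rho = 6/8 = 0.7500
L = rho/(1-rho)
= 0.7500/0.2500
= 3.0000

3.0000


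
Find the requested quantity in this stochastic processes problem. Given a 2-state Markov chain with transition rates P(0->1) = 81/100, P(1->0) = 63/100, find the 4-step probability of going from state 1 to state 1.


Computing P^4 by matrix multiplication.
P = [[0.1900, 0.8100], [0.6300, 0.3700]]
After raising P to the power 4:
P^4(1,1) = 0.5789

0.5789


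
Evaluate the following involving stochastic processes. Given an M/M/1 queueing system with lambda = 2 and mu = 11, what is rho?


rho = lambda/mu
= 2/11
= 0.1818

0.1818


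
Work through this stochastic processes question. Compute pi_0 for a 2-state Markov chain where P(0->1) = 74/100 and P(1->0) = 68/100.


Stationary distribution: pi_0 = p10/(p01+p10), pi_1 = p01/(p01+p10)
p01 = 0.7400, p10 = 0.6800
pi_0 = 0.4789

0.4789


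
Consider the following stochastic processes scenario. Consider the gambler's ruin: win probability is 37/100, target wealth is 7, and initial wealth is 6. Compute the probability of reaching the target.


Gambler's ruin formula:
r = q/p = 0.6300/0.3700 = 1.7027
P(win) = (1 - r^i)/(1 - r^N)
= (1 - 1.7027^6)/(1 - 1.7027^7)
= 0.5771

0.5771


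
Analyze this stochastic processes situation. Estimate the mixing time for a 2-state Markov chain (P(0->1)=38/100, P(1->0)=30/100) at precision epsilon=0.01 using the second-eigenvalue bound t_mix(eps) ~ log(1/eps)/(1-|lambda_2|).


lambda_2 = |1 - p01 - p10| = |1 - 0.3800 - 0.3000| = 0.3200
t_mix ~ log(1/eps)/(1 - |lambda_2|)
= log(100)/(1 - 0.3200) = 4.6052/0.6800
= 6.7723

6.7723


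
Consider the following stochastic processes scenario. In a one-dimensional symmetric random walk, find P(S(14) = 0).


P(S(14) = 0) = C(14,7) / 4^7
= 3432 / 16384
= 0.2095

0.2095


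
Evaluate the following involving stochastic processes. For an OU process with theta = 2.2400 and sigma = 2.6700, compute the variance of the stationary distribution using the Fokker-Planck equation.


Stationary variance = sigma^2 / (2*theta)
= 2.6700^2 / (2*2.2400)
= 7.1289 / 4.4800
= 1.5913

1.5913


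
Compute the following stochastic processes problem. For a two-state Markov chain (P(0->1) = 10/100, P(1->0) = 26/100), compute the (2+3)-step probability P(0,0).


P^5 = P^2 * P^3
Computing via matrix multiplication of the transition matrix.
Entry (0,0) of P^5 = 0.7520

0.7520


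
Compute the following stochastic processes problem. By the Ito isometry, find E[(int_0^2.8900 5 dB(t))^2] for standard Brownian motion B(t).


By Ito isometry: E[(int f dB)^2] = int f^2 dt
= 5^2 * 2.8900
= 25 * 2.8900 = 72.2500

72.2500


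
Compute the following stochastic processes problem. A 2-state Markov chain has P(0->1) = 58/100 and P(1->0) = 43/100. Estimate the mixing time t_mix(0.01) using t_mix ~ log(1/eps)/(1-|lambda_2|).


lambda_2 = |1 - p01 - p10| = |1 - 0.5800 - 0.4300| = 0.0100
t_mix ~ log(1/eps)/(1 - |lambda_2|)
= log(100)/(1 - 0.0100) = 4.6052/0.9900
= 4.6517

4.6517


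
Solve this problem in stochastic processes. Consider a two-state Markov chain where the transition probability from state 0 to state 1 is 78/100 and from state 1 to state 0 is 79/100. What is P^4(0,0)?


Computing P^4 by matrix multiplication.
P = [[0.2200, 0.7800], [0.7900, 0.2100]]
After raising P to the power 4:
P^4(0,0) = 0.5556

0.5556


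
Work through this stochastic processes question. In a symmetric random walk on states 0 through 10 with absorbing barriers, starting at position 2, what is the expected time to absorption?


For symmetric RW on 0,...,N with absorbing barriers, E(i) = i*(N-i)
E(2) = 2 * 8 = 16

16
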